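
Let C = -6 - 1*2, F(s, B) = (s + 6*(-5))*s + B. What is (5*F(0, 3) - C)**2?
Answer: 529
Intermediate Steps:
F(s, B) = B + s*(-30 + s) (F(s, B) = (s - 30)*s + B = (-30 + s)*s + B = s*(-30 + s) + B = B + s*(-30 + s))
C = -8 (C = -6 - 2 = -8)
(5*F(0, 3) - C)**2 = (5*(3 + 0**2 - 30*0) - 1*(-8))**2 = (5*(3 + 0 + 0) + 8)**2 = (5*3 + 8)**2 = (15 + 8)**2 = 23**2 = 529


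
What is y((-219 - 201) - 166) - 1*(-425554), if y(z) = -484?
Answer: 425070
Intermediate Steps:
y((-219 - 201) - 166) - 1*(-425554) = -484 - 1*(-425554) = -484 + 425554 = 425070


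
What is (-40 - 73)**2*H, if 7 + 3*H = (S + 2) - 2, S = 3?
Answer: -51076/3 ≈ -17025.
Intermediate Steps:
H = -4/3 (H = -7/3 + ((3 + 2) - 2)/3 = -7/3 + (5 - 2)/3 = -7/3 + (1/3)*3 = -7/3 + 1 = -4/3 ≈ -1.3333)
(-40 - 73)**2*H = (-40 - 73)**2*(-4/3) = (-113)**2*(-4/3) = 12769*(-4/3) = -51076/3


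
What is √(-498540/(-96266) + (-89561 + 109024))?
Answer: √45103597977917/48133 ≈ 139.53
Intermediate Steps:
√(-498540/(-96266) + (-89561 + 109024)) = √(-498540*(-1/96266) + 19463) = √(249270/48133 + 19463) = √(937061849/48133) = √45103597977917/48133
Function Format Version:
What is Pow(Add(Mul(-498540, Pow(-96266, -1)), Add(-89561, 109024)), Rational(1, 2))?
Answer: Mul(Rational(1, 48133), Pow(45103597977917, Rational(1, 2))) ≈ 139.53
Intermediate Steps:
Pow(Add(Mul(-498540, Pow(-96266, -1)), Add(-89561, 109024)), Rational(1, 2)) = Pow(Add(Mul(-498540, Rational(-1, 96266)), 19463), Rational(1, 2)) = Pow(Add(Rational(249270, 48133), 19463), Rational(1, 2)) = Pow(Rational(937061849, 48133), Rational(1, 2)) = Mul(Rational(1, 48133), Pow(45103597977917, Rational(1, 2)))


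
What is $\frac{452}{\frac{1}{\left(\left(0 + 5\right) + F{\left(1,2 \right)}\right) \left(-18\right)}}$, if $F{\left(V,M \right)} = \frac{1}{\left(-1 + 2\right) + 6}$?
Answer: $- \frac{292896}{7} \approx -41842.0$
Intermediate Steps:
$F{\left(V,M \right)} = \frac{1}{7}$ ($F{\left(V,M \right)} = \frac{1}{1 + 6} = \frac{1}{7}$)
$\frac{452}{\frac{1}{\left(\left(0 + 5\right) + F{\left(1,2 \right)}\right) \left(-18\right)}} = \frac{452}{\frac{1}{\left(\left(0 + 5\right) + \frac{1}{7}\right) \left(-18\right)}} = \frac{452}{\frac{1}{\left(5 + \frac{1}{7}\right) \left(-18\right)}} = \frac{452}{\frac{1}{\frac{36}{7} \left(-18\right)}} = \frac{452}{\frac{1}{- \frac{648}{7}}} = \frac{452}{- \frac{7}{648}} = 452 \left(- \frac{648}{7}\right) = - \frac{292896}{7}$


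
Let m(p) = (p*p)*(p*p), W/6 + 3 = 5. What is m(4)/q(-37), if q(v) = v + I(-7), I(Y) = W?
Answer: -256/25 ≈ -10.240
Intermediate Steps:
W = 12 (W = -18 + 6*5 = -18 + 30 = 12)
I(Y) = 12
m(p) = p**4 (m(p) = p**2*p**2 = p**4)
q(v) = 12 + v (q(v) = v + 12 = 12 + v)
m(4)/q(-37) = 4**4/(12 - 37) = 256/(-25) = 256*(-1/25) = -256/25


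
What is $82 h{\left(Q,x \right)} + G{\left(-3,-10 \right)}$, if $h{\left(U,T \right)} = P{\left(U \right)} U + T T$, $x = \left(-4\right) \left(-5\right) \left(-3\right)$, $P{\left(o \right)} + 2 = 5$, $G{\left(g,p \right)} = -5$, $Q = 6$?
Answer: $296671$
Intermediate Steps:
$P{\left(o \right)} = 3$ ($P{\left(o \right)} = -2 + 5 = 3$)
$x = -60$ ($x = 20 \left(-3\right) = -60$)
$h{\left(U,T \right)} = T^{2} + 3 U$ ($h{\left(U,T \right)} = 3 U + T T = 3 U + T^{2} = T^{2} + 3 U$)
$82 h{\left(Q,x \right)} + G{\left(-3,-10 \right)} = 82 \left(\left(-60\right)^{2} + 3 \cdot 6\right) - 5 = 82 \left(3600 + 18\right) - 5 = 82 \cdot 3618 - 5 = 296676 - 5 = 296671$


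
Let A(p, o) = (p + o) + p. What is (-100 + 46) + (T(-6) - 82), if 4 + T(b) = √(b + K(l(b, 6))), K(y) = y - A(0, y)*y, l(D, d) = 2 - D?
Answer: -140 + I*√62 ≈ -140.0 + 7.874*I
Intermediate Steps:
A(p, o) = o + 2*p (A(p, o) = (o + p) + p = o + 2*p)
K(y) = y - y² (K(y) = y - (y + 2*0)*y = y - (y + 0)*y = y - y*y = y - y²)
T(b) = -4 + √(b + (-1 + b)*(2 - b)) (T(b) = -4 + √(b + (2 - b)*(1 - (2 - b))) = -4 + √(b + (2 - b)*(1 + (-2 + b))) = -4 + √(b + (2 - b)*(-1 + b)) = -4 + √(b + (-1 + b)*(2 - b)))
(-100 + 46) + (T(-6) - 82) = (-100 + 46) + ((-4 + √(-6 - (-1 - 6)*(-2 - 6))) - 82) = -54 + ((-4 + √(-6 - 1*(-7)*(-8))) - 82) = -54 + ((-4 + √(-6 - 56)) - 82) = -54 + ((-4 + √(-62)) - 82) = -54 + ((-4 + I*√62) - 82) = -54 + (-86 + I*√62) = -140 + I*√62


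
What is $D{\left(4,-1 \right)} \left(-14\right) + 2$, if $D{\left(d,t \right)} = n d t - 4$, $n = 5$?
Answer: $338$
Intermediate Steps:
$D{\left(d,t \right)} = -4 + 5 d t$ ($D{\left(d,t \right)} = 5 d t - 4 = -4 + 5 d t$)
$D{\left(4,-1 \right)} \left(-14\right) + 2 = \left(-4 + 5 \cdot 4 \left(-1\right)\right) \left(-14\right) + 2 = \left(-4 - 20\right) \left(-14\right) + 2 = \left(-24\right) \left(-14\right) + 2 = 336 + 2 = 338$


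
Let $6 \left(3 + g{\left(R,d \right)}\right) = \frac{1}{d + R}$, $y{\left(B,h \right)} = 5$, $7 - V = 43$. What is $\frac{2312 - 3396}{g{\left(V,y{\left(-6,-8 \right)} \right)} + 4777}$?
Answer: $- \frac{201624}{887963} \approx -0.22706$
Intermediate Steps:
$V = -36$ ($V = 7 - 43 = -36$)
$g{\left(R,d \right)} = -3 + \frac{1}{6 \left(R + d\right)}$ ($g{\left(R,d \right)} = -3 + \frac{1}{6 \left(d + R\right)} = -3 + \frac{1}{6 \left(R + d\right)}$)
$\frac{2312 - 3396}{g{\left(V,y{\left(-6,-8 \right)} \right)} + 4777} = \frac{2312 - 3396}{\frac{\frac{1}{6} - -108 - 15}{-36 + 5} + 4777} = - \frac{1084}{\frac{\frac{1}{6} + 108 - 15}{-31} + 4777} = - \frac{1084}{\left(- \frac{1}{31}\right) \frac{559}{6} + 4777} = - \frac{1084}{- \frac{559}{186} + 4777} = - \frac{1084}{\frac{887963}{186}} = \left(-1084\right) \frac{186}{887963} = - \frac{201624}{887963}$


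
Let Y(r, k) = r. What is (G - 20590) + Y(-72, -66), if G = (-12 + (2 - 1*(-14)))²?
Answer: -20646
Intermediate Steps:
G = 16 (G = (-12 + (2 + 14))² = (-12 + 16)² = 4² = 16)
(G - 20590) + Y(-72, -66) = (16 - 20590) - 72 = -20574 - 72 = -20646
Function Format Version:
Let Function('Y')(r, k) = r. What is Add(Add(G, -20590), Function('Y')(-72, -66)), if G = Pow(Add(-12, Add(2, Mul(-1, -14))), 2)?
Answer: -20646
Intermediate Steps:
G = 16 (G = Pow(Add(-12, Add(2, 14)), 2) = Pow(Add(-12, 16), 2) = Pow(4, 2) = 16)
Add(Add(G, -20590), Function('Y')(-72, -66)) = Add(Add(16, -20590), -72) = Add(-20574, -72) = -20646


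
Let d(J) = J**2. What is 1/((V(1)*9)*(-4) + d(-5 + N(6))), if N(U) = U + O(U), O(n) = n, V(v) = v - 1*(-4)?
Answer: -1/131 ≈ -0.0076336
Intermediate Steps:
V(v) = 4 + v (V(v) = v + 4 = 4 + v)
N(U) = 2*U (N(U) = U + U = 2*U)
1/((V(1)*9)*(-4) + d(-5 + N(6))) = 1/(((4 + 1)*9)*(-4) + (-5 + 2*6)**2) = 1/((5*9)*(-4) + (-5 + 12)**2) = 1/(45*(-4) + 7**2) = 1/(-180 + 49) = 1/(-131) = -1/131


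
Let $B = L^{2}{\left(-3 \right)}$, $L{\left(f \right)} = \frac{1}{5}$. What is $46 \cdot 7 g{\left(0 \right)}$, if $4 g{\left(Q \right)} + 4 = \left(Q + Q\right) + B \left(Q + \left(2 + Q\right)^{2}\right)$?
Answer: $- \frac{7728}{25} \approx -309.12$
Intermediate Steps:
$L{\left(f \right)} = \frac{1}{5}$
$B = \frac{1}{25}$ ($B = \left(\frac{1}{5}\right)^{2} = \frac{1}{25} \approx 0.04$)
$g{\left(Q \right)} = -1 + \frac{\left(2 + Q\right)^{2}}{100} + \frac{51 Q}{100}$ ($g{\left(Q \right)} = -1 + \frac{\left(Q + Q\right) + \frac{Q + \left(2 + Q\right)^{2}}{25}}{4} = -1 + \frac{2 Q + \left(\frac{Q}{25} + \frac{\left(2 + Q\right)^{2}}{25}\right)}{4} = -1 + \frac{\frac{\left(2 + Q\right)^{2}}{25} + \frac{51 Q}{25}}{4} = -1 + \left(\frac{\left(2 + Q\right)^{2}}{100} + \frac{51 Q}{100}\right) = -1 + \frac{\left(2 + Q\right)^{2}}{100} + \frac{51 Q}{100}$)
$46 \cdot 7 g{\left(0 \right)} = 46 \cdot 7 \left(- \frac{24}{25} + \frac{0^{2}}{100} + \frac{11}{20} \cdot 0\right) = 322 \left(- \frac{24}{25} + \frac{1}{100} \cdot 0 + 0\right) = 322 \left(- \frac{24}{25} + 0 + 0\right) = 322 \left(- \frac{24}{25}\right) = - \frac{7728}{25}$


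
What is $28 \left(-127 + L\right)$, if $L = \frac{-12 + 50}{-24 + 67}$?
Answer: $- \frac{151844}{43} \approx -3531.3$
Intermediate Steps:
$L = \frac{38}{43} \approx 0.88372$
$28 \left(-127 + L\right) = 28 \left(-127 + \frac{38}{43}\right) = 28 \left(- \frac{5423}{43}\right) = - \frac{151844}{43}$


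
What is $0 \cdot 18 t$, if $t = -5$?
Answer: $0$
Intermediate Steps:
$0 \cdot 18 t = 0 \cdot 18 \left(-5\right) = 0 \left(-5\right) = 0$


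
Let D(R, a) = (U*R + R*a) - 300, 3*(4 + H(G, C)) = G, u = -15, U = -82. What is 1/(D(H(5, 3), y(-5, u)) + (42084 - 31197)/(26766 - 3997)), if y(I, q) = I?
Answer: -22769/2197706 ≈ -0.010360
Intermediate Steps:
H(G, C) = -4 + G/3
D(R, a) = -300 - 82*R + R*a (D(R, a) = (-82*R + R*a) - 300 = -300 - 82*R + R*a)
1/(D(H(5, 3), y(-5, u)) + (42084 - 31197)/(26766 - 3997)) = 1/((-300 - 82*(-4 + (⅓)*5) + (-4 + (⅓)*5)*(-5)) + (42084 - 31197)/(26766 - 3997)) = 1/((-300 - 82*(-4 + 5/3) + (-4 + 5/3)*(-5)) + 10887/22769) = 1/((-300 - 82*(-7/3) - 7/3*(-5)) + 10887*(1/22769)) = 1/((-300 + 574/3 + 35/3) + 10887/22769) = 1/(-97 + 10887/22769) = 1/(-2197706/22769) = -22769/2197706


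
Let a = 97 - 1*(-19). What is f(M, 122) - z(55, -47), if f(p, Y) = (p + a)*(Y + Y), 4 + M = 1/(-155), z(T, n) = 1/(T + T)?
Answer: 93183081/3410 ≈ 27326.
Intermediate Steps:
a = 116 (a = 97 + 19 = 116)
z(T, n) = 1/(2*T)
M = -621/155 (M = -4 + 1/(-155) = -4 - 1/155 = -621/155 ≈ -4.0065)
f(p, Y) = 2*Y*(116 + p) (f(p, Y) = (p + 116)*(Y + Y) = (116 + p)*(2*Y) = 2*Y*(116 + p))
f(M, 122) - z(55, -47) = 2*122*(116 - 621/155) - 1/(2*55) = 2*122*(17359/155) - 1/(2*55) = 4235596/155 - 1*1/110 = 4235596/155 - 1/110 = 93183081/3410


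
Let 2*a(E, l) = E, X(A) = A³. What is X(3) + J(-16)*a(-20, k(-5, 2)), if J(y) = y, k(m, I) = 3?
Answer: 187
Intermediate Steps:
a(E, l) = E/2
X(3) + J(-16)*a(-20, k(-5, 2)) = 3³ - 8*(-20) = 27 - 16*(-10) = 27 + 160 = 187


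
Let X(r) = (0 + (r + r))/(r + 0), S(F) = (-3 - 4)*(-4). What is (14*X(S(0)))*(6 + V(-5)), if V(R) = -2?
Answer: 112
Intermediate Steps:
S(F) = 28 (S(F) = -7*(-4) = 28)
X(r) = 2 (X(r) = (0 + 2*r)/r = (2*r)/r = 2)
(14*X(S(0)))*(6 + V(-5)) = (14*2)*(6 - 2) = 28*4 = 112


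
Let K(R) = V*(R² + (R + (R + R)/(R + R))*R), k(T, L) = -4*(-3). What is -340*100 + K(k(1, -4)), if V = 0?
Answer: -34000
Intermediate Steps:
k(T, L) = 12
K(R) = 0 (K(R) = 0*(R² + (R + (R + R)/(R + R))*R) = 0*(R² + (R + (2*R)/((2*R)))*R) = 0*(R² + (R + (2*R)*(1/(2*R)))*R) = 0*(R² + (R + 1)*R) = 0*(R² + (1 + R)*R) = 0*(R² + R*(1 + R)) = 0)
-340*100 + K(k(1, -4)) = -340*100 + 0 = -34000 + 0 = -34000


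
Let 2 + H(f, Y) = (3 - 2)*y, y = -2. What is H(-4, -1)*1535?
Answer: -6140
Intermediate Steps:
H(f, Y) = -4 (H(f, Y) = -2 + (3 - 2)*(-2) = -2 + 1*(-2) = -2 - 2 = -4)
H(-4, -1)*1535 = -4*1535 = -6140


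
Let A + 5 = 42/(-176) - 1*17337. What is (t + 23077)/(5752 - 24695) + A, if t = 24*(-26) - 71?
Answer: -1521642313/87736 ≈ -17343.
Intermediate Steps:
t = -695 (t = -624 - 71 = -695)
A = -1526117/88 (A = -5 + (42/(-176) - 1*17337) = -5 + (-1/176*42 - 17337) = -5 + (-21/88 - 17337) = -5 - 1525677/88 = -1526117/88 ≈ -17342.)
(t + 23077)/(5752 - 24695) + A = (-695 + 23077)/(5752 - 24695) - 1526117/88 = 22382/(-18943) - 1526117/88 = 22382*(-1/18943) - 1526117/88 = -1178/997 - 1526117/88 = -1521642313/87736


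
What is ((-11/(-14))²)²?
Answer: 14641/38416 ≈ 0.38112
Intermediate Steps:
((-11/(-14))²)² = ((-11*(-1/14))²)² = ((11/14)²)² = (121/196)² = 14641/38416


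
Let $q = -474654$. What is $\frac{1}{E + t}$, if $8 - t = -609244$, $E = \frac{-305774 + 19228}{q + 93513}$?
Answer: $\frac{381141}{232211203078} \approx 1.6414 \cdot 10^{-6}$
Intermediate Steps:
$E = \frac{286546}{381141}$ ($E = \frac{-305774 + 19228}{-474654 + 93513} = - \frac{286546}{-381141} = \left(-286546\right) \left(- \frac{1}{381141}\right) = \frac{286546}{381141} \approx 0.75181$)
$t = 609252$ ($t = 8 - -609244 = 8 + 609244 = 609252$)
$\frac{1}{E + t} = \frac{1}{\frac{286546}{381141} + 609252} = \frac{1}{\frac{232211203078}{381141}} = \frac{381141}{232211203078}$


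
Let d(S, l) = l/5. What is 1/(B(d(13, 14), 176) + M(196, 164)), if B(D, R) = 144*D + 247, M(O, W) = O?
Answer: 5/4231 ≈ 0.0011818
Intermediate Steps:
d(S, l) = l/5 (d(S, l) = l*(⅕) = l/5)
B(D, R) = 247 + 144*D
1/(B(d(13, 14), 176) + M(196, 164)) = 1/((247 + 144*((⅕)*14)) + 196) = 1/((247 + 144*(14/5)) + 196) = 1/((247 + 2016/5) + 196) = 1/(3251/5 + 196) = 1/(4231/5) = 5/4231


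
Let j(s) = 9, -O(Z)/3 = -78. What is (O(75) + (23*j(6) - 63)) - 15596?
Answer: -15218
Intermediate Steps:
O(Z) = 234 (O(Z) = -3*(-78) = 234)
(O(75) + (23*j(6) - 63)) - 15596 = (234 + (23*9 - 63)) - 15596 = (234 + (207 - 63)) - 15596 = (234 + 144) - 15596 = 378 - 15596 = -15218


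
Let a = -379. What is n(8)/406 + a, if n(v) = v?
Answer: -76933/203 ≈ -378.98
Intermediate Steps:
n(8)/406 + a = 8/406 - 379 = 8*(1/406) - 379 = 4/203 - 379 = -76933/203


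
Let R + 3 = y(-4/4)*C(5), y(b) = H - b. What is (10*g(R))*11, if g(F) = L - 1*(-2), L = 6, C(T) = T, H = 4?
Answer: 880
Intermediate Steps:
y(b) = 4 - b
R = 22 (R = -3 + (4 - (-4)/4)*5 = -3 + (4 - 1*(-1))*5 = -3 + (4 + 1)*5 = -3 + 5*5 = -3 + 25 = 22)
g(F) = 8 (g(F) = 6 - 1*(-2) = 6 + 2 = 8)
(10*g(R))*11 = (10*8)*11 = 80*11 = 880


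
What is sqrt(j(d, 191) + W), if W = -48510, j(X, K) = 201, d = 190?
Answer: I*sqrt(48309) ≈ 219.79*I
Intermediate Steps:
sqrt(j(d, 191) + W) = sqrt(201 - 48510) = sqrt(-48309) = I*sqrt(48309)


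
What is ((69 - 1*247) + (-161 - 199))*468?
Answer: -251784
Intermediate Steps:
((69 - 1*247) + (-161 - 199))*468 = ((69 - 247) - 360)*468 = (-178 - 360)*468 = -538*468 = -251784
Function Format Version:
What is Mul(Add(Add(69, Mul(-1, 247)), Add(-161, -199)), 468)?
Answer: -251784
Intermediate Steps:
Mul(Add(Add(69, Mul(-1, 247)), Add(-161, -199)), 468) = Mul(Add(Add(69, -247), -360), 468) = Mul(Add(-178, -360), 468) = Mul(-538, 468) = -251784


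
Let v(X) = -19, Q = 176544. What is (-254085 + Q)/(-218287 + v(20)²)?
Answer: 25847/72642 ≈ 0.35581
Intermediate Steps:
(-254085 + Q)/(-218287 + v(20)²) = (-254085 + 176544)/(-218287 + (-19)²) = -77541/(-218287 + 361) = -77541/(-217926) = -77541*(-1/217926) = 25847/72642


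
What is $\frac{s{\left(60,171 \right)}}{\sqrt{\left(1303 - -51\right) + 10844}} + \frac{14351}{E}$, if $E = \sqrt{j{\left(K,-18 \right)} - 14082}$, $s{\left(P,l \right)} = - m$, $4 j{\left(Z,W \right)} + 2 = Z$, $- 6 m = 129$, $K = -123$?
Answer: $\frac{43 \sqrt{12198}}{24396} - \frac{28702 i \sqrt{56453}}{56453} \approx 0.19467 - 120.8 i$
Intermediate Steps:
$m = - \frac{43}{2}$ ($m = \left(- \frac{1}{6}\right) 129 = - \frac{43}{2} \approx -21.5$)
$j{\left(Z,W \right)} = - \frac{1}{2} + \frac{Z}{4}$
$s{\left(P,l \right)} = \frac{43}{2}$ ($s{\left(P,l \right)} = \left(-1\right) \left(- \frac{43}{2}\right) = \frac{43}{2}$)
$E = \frac{i \sqrt{56453}}{2}$ ($E = \sqrt{\left(- \frac{1}{2} + \frac{1}{4} \left(-123\right)\right) - 14082} = \sqrt{\left(- \frac{1}{2} - \frac{123}{4}\right) - 14082} = \sqrt{- \frac{125}{4} - 14082} = \sqrt{- \frac{56453}{4}} = \frac{i \sqrt{56453}}{2} \approx 118.8 i$)
$\frac{s{\left(60,171 \right)}}{\sqrt{\left(1303 - -51\right) + 10844}} + \frac{14351}{E} = \frac{43}{2 \sqrt{\left(1303 - -51\right) + 10844}} + \frac{14351}{\frac{1}{2} i \sqrt{56453}} = \frac{43}{2 \sqrt{\left(1303 + 51\right) + 10844}} + 14351 \left(- \frac{2 i \sqrt{56453}}{56453}\right) = \frac{43}{2 \sqrt{1354 + 10844}} - \frac{28702 i \sqrt{56453}}{56453} = \frac{43}{2 \sqrt{12198}} - \frac{28702 i \sqrt{56453}}{56453} = \frac{43 \frac{\sqrt{12198}}{12198}}{2} - \frac{28702 i \sqrt{56453}}{56453} = \frac{43 \sqrt{12198}}{24396} - \frac{28702 i \sqrt{56453}}{56453}$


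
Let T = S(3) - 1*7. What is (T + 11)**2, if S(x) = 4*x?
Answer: 256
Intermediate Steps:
T = 5 (T = 4*3 - 1*7 = 12 - 7 = 5)
(T + 11)**2 = (5 + 11)**2 = 16**2 = 256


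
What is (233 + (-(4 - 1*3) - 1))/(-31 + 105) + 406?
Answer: 30275/74 ≈ 409.12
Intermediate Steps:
(233 + (-(4 - 1*3) - 1))/(-31 + 105) + 406 = (233 + (-(4 - 3) - 1))/74 + 406 = (233 + (-1*1 - 1))*(1/74) + 406 = (233 + (-1 - 1))*(1/74) + 406 = (233 - 2)*(1/74) + 406 = 231*(1/74) + 406 = 231/74 + 406 = 30275/74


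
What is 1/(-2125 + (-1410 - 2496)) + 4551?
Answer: 27447080/6031 ≈ 4551.0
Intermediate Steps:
1/(-2125 + (-1410 - 2496)) + 4551 = 1/(-2125 - 3906) + 4551 = 1/(-6031) + 4551 = -1/6031 + 4551 = 27447080/6031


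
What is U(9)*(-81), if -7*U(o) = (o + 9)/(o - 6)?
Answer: 486/7 ≈ 69.429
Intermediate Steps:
U(o) = -(9 + o)/(7*(-6 + o)) (U(o) = -(o + 9)/(7*(o - 6)) = -(9 + o)/(7*(-6 + o)))
U(9)*(-81) = ((-9 - 1*9)/(7*(-6 + 9)))*(-81) = ((⅐)*(-9 - 9)/3)*(-81) = ((⅐)*(⅓)*(-18))*(-81) = -6/7*(-81) = 486/7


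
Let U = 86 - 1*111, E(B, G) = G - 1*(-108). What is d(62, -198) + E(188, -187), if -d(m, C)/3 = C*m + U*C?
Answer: 21899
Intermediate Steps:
E(B, G) = 108 + G (E(B, G) = G + 108 = 108 + G)
U = -25 (U = 86 - 111 = -25)
d(m, C) = 75*C - 3*C*m (d(m, C) = -3*(C*m - 25*C) = -3*(-25*C + C*m) = 75*C - 3*C*m)
d(62, -198) + E(188, -187) = 3*(-198)*(25 - 1*62) + (108 - 187) = 3*(-198)*(25 - 62) - 79 = 3*(-198)*(-37) - 79 = 21978 - 79 = 21899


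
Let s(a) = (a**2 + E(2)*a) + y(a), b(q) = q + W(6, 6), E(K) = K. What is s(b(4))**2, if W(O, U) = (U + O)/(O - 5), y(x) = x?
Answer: 92416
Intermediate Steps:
W(O, U) = (O + U)/(-5 + O)
b(q) = 12 + q (b(q) = q + (6 + 6)/(-5 + 6) = q + 12/1 = q + 1*12 = q + 12 = 12 + q)
s(a) = a**2 + 3*a (s(a) = (a**2 + 2*a) + a = a**2 + 3*a)
s(b(4))**2 = ((12 + 4)*(3 + (12 + 4)))**2 = (16*(3 + 16))**2 = (16*19)**2 = 304**2 = 92416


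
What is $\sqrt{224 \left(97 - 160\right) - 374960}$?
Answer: $4 i \sqrt{24317} \approx 623.76 i$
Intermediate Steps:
$\sqrt{224 \left(97 - 160\right) - 374960} = \sqrt{224 \left(-63\right) - 374960} = \sqrt{-14112 - 374960} = \sqrt{-389072} = 4 i \sqrt{24317}$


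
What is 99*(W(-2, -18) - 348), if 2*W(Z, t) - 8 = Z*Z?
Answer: -33858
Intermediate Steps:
W(Z, t) = 4 + Z²/2 (W(Z, t) = 4 + (Z*Z)/2 = 4 + Z²/2)
99*(W(-2, -18) - 348) = 99*((4 + (½)*(-2)²) - 348) = 99*((4 + (½)*4) - 348) = 99*((4 + 2) - 348) = 99*(6 - 348) = 99*(-342) = -33858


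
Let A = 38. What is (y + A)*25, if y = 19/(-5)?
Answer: 855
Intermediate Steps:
y = -19/5 (y = 19*(-⅕) = -19/5 ≈ -3.8000)
(y + A)*25 = (-19/5 + 38)*25 = (171/5)*25 = 855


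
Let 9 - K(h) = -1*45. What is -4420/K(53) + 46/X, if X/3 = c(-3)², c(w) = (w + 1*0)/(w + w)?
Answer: -554/27 ≈ -20.519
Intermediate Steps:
K(h) = 54 (K(h) = 9 - (-1)*45 = 9 - 1*(-45) = 9 + 45 = 54)
c(w) = ½ (c(w) = (w + 0)/((2*w)) = w*(1/(2*w)) = ½)
X = ¾ (X = 3*(½)² = 3*(¼) = ¾ ≈ 0.75000)
-4420/K(53) + 46/X = -4420/54 + 46/(¾) = -4420*1/54 + 46*(4/3) = -2210/27 + 184/3 = -554/27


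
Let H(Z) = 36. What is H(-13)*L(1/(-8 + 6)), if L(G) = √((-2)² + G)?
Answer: 18*√14 ≈ 67.350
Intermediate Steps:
L(G) = √(4 + G)
H(-13)*L(1/(-8 + 6)) = 36*√(4 + 1/(-8 + 6)) = 36*√(4 + 1/(-2)) = 36*√(4 - ½) = 36*√(7/2) = 36*(√14/2) = 18*√14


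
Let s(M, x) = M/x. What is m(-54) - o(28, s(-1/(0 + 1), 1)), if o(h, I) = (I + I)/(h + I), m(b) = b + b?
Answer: -2914/27 ≈ -107.93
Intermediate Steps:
m(b) = 2*b
o(h, I) = 2*I/(I + h) (o(h, I) = (2*I)/(I + h) = 2*I/(I + h))
m(-54) - o(28, s(-1/(0 + 1), 1)) = 2*(-54) - 2*-1/(0 + 1)/1/(-1/(0 + 1)/1 + 28) = -108 - 2*-1/1*1/(-1/1*1 + 28) = -108 - 2*-1*1*1/(-1*1*1 + 28) = -108 - 2*(-1*1)/(-1*1 + 28) = -108 - 2*(-1)/(-1 + 28) = -108 - 2*(-1)/27 = -108 - 1*(-2/27) = -108 + 2/27 = -2914/27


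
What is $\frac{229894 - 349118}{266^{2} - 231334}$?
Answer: $\frac{59612}{80289} \approx 0.74247$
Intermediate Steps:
$\frac{229894 - 349118}{266^{2} - 231334} = - \frac{119224}{70756 - 231334} = - \frac{119224}{-160578} = \left(-119224\right) \left(- \frac{1}{160578}\right) = \frac{59612}{80289}$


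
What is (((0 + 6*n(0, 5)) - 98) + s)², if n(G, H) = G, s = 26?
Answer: 5184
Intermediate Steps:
(((0 + 6*n(0, 5)) - 98) + s)² = (((0 + 6*0) - 98) + 26)² = (((0 + 0) - 98) + 26)² = ((0 - 98) + 26)² = (-98 + 26)² = (-72)² = 5184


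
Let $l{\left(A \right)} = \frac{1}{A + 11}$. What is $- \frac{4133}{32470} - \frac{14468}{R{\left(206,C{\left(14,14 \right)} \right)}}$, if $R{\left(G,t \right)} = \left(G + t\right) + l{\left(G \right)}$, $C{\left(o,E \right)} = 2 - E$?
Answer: $- \frac{102115378487}{1366954530} \approx -74.703$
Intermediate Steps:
$l{\left(A \right)} = \frac{1}{11 + A}$
$R{\left(G,t \right)} = G + t + \frac{1}{11 + G}$ ($R{\left(G,t \right)} = \left(G + t\right) + \frac{1}{11 + G} = G + t + \frac{1}{11 + G}$)
$- \frac{4133}{32470} - \frac{14468}{R{\left(206,C{\left(14,14 \right)} \right)}} = - \frac{4133}{32470} - \frac{14468}{\frac{1}{11 + 206} \left(1 + \left(11 + 206\right) \left(206 + \left(2 - 14\right)\right)\right)} = \left(-4133\right) \frac{1}{32470} - \frac{14468}{\frac{1}{217} \left(1 + 217 \left(206 + \left(2 - 14\right)\right)\right)} = - \frac{4133}{32470} - \frac{14468}{\frac{1}{217} \left(1 + 217 \left(206 - 12\right)\right)} = - \frac{4133}{32470} - \frac{14468}{\frac{1}{217} \left(1 + 217 \cdot 194\right)} = - \frac{4133}{32470} - \frac{14468}{\frac{1}{217} \left(1 + 42098\right)} = - \frac{4133}{32470} - \frac{14468}{\frac{1}{217} \cdot 42099} = - \frac{4133}{32470} - \frac{14468}{\frac{42099}{217}} = - \frac{4133}{32470} - \frac{3139556}{42099} = - \frac{102115378487}{1366954530}$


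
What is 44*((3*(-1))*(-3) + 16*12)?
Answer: 8844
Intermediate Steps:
44*((3*(-1))*(-3) + 16*12) = 44*(-3*(-3) + 192) = 44*(9 + 192) = 44*201 = 8844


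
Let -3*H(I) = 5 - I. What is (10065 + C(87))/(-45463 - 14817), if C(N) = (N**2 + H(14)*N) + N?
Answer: -8991/30140 ≈ -0.29831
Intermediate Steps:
H(I) = -5/3 + I/3 (H(I) = -(5 - I)/3 = -5/3 + I/3)
C(N) = N**2 + 4*N (C(N) = (N**2 + (-5/3 + (1/3)*14)*N) + N = (N**2 + (-5/3 + 14/3)*N) + N = (N**2 + 3*N) + N = N**2 + 4*N)
(10065 + C(87))/(-45463 - 14817) = (10065 + 87*(4 + 87))/(-45463 - 14817) = (10065 + 87*91)/(-60280) = (10065 + 7917)*(-1/60280) = 17982*(-1/60280) = -8991/30140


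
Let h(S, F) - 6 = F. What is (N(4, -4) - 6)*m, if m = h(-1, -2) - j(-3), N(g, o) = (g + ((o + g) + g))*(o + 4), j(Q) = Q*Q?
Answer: 30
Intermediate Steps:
h(S, F) = 6 + F
j(Q) = Q²
N(g, o) = (4 + o)*(o + 3*g) (N(g, o) = (g + ((g + o) + g))*(4 + o) = (g + (o + 2*g))*(4 + o) = (o + 3*g)*(4 + o) = (4 + o)*(o + 3*g))
m = -5 (m = (6 - 2) - 1*(-3)² = 4 - 1*9 = 4 - 9 = -5)
(N(4, -4) - 6)*m = (((-4)² + 4*(-4) + 12*4 + 3*4*(-4)) - 6)*(-5) = ((16 - 16 + 48 - 48) - 6)*(-5) = (0 - 6)*(-5) = -6*(-5) = 30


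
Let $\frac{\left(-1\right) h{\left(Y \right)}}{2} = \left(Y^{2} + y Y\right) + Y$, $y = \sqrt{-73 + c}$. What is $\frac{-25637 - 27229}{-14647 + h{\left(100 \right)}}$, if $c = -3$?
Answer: $\frac{1842221502}{1217353409} - \frac{21146400 i \sqrt{19}}{1217353409} \approx 1.5133 - 0.075718 i$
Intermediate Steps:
$y = 2 i \sqrt{19}$ ($y = \sqrt{-73 - 3} = \sqrt{-76} = 2 i \sqrt{19} \approx 8.7178 i$)
$h{\left(Y \right)} = - 2 Y - 2 Y^{2} - 4 i Y \sqrt{19}$ ($h{\left(Y \right)} = - 2 \left(\left(Y^{2} + 2 i \sqrt{19} Y\right) + Y\right) = - 2 \left(\left(Y^{2} + 2 i Y \sqrt{19}\right) + Y\right) = - 2 \left(Y + Y^{2} + 2 i Y \sqrt{19}\right) = - 2 Y - 2 Y^{2} - 4 i Y \sqrt{19}$)
$\frac{-25637 - 27229}{-14647 + h{\left(100 \right)}} = \frac{-25637 - 27229}{-14647 - 200 \left(1 + 100 + 2 i \sqrt{19}\right)} = - \frac{52866}{-14647 - 200 \left(101 + 2 i \sqrt{19}\right)} = - \frac{52866}{-14647 - \left(20200 + 400 i \sqrt{19}\right)} = - \frac{52866}{-34847 - 400 i \sqrt{19}}$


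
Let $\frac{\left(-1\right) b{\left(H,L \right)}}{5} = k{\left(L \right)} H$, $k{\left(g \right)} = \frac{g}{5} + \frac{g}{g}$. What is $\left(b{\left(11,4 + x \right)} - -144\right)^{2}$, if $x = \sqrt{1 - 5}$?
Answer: $1541 - 1980 i \approx 1541.0 - 1980.0 i$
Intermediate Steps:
$k{\left(g \right)} = 1 + \frac{g}{5}$ ($k{\left(g \right)} = g \frac{1}{5} + 1 = \frac{g}{5} + 1 = 1 + \frac{g}{5}$)
$x = 2 i$ ($x = \sqrt{-4} = 2 i \approx 2.0 i$)
$b{\left(H,L \right)} = - 5 H \left(1 + \frac{L}{5}\right)$ ($b{\left(H,L \right)} = - 5 \left(1 + \frac{L}{5}\right) H = - 5 H \left(1 + \frac{L}{5}\right)$)
$\left(b{\left(11,4 + x \right)} - -144\right)^{2} = \left(\left(-1\right) 11 \left(5 + \left(4 + 2 i\right)\right) - -144\right)^{2} = \left(\left(-1\right) 11 \left(9 + 2 i\right) + 144\right)^{2} = \left(\left(-99 - 22 i\right) + 144\right)^{2} = \left(45 - 22 i\right)^{2}$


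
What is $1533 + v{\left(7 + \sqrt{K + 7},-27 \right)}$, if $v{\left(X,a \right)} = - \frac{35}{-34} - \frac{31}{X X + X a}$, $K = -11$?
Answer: $\frac{279234365}{182002} - \frac{403 i}{10706} \approx 1534.2 - 0.037642 i$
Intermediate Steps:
$v{\left(X,a \right)} = \frac{35}{34} - \frac{31}{X^{2} + X a}$ ($v{\left(X,a \right)} = \left(-35\right) \left(- \frac{1}{34}\right) - \frac{31}{X^{2} + X a} = \frac{35}{34} - \frac{31}{X^{2} + X a}$)
$1533 + v{\left(7 + \sqrt{K + 7},-27 \right)} = 1533 + \frac{-1054 + 35 \left(7 + \sqrt{-11 + 7}\right)^{2} + 35 \left(7 + \sqrt{-11 + 7}\right) \left(-27\right)}{34 \left(7 + \sqrt{-11 + 7}\right) \left(\left(7 + \sqrt{-11 + 7}\right) - 27\right)} = 1533 + \frac{-1054 + 35 \left(7 + \sqrt{-4}\right)^{2} + 35 \left(7 + \sqrt{-4}\right) \left(-27\right)}{34 \left(7 + \sqrt{-4}\right) \left(\left(7 + \sqrt{-4}\right) - 27\right)} = 1533 + \frac{-1054 + 35 \left(7 + 2 i\right)^{2} + 35 \left(7 + 2 i\right) \left(-27\right)}{34 \left(7 + 2 i\right) \left(\left(7 + 2 i\right) - 27\right)} = 1533 + \frac{\frac{7 - 2 i}{53} \left(-1054 + 35 \left(7 + 2 i\right)^{2} - \left(6615 + 1890 i\right)\right)}{34 \left(-20 + 2 i\right)} = 1533 + \frac{\frac{7 - 2 i}{53} \frac{-20 - 2 i}{404} \left(-7669 - 1890 i + 35 \left(7 + 2 i\right)^{2}\right)}{34} = 1533 + \frac{\left(-20 - 2 i\right) \left(7 - 2 i\right) \left(-7669 - 1890 i + 35 \left(7 + 2 i\right)^{2}\right)}{728008}$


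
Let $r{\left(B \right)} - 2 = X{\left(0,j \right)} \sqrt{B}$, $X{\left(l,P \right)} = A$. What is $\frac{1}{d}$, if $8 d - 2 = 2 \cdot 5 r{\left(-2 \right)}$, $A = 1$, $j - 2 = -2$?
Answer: $\frac{44}{171} - \frac{20 i \sqrt{2}}{171} \approx 0.25731 - 0.16541 i$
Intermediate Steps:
$j = 0$ ($j = 2 - 2 = 0$)
$X{\left(l,P \right)} = 1$
$r{\left(B \right)} = 2 + \sqrt{B}$ ($r{\left(B \right)} = 2 + 1 \sqrt{B} = 2 + \sqrt{B}$)
$d = \frac{11}{4} + \frac{5 i \sqrt{2}}{4}$ ($d = \frac{1}{4} + \frac{2 \cdot 5 \left(2 + \sqrt{-2}\right)}{8} = \frac{1}{4} + \frac{10 \left(2 + i \sqrt{2}\right)}{8} = \frac{1}{4} + \frac{20 + 10 i \sqrt{2}}{8} = \frac{1}{4} + \left(\frac{5}{2} + \frac{5 i \sqrt{2}}{4}\right) = \frac{11}{4} + \frac{5 i \sqrt{2}}{4} \approx 2.75 + 1.7678 i$)
$\frac{1}{d} = \frac{1}{\frac{11}{4} + \frac{5 i \sqrt{2}}{4}}$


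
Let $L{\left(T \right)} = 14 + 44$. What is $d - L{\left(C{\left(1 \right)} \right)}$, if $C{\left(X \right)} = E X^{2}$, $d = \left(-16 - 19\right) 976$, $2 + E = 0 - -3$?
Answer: $-34218$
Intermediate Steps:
$E = 1$ ($E = -2 + \left(0 - -3\right) = -2 + \left(0 + 3\right) = -2 + 3 = 1$)
$d = -34160$ ($d = \left(-35\right) 976 = -34160$)
$C{\left(X \right)} = X^{2}$ ($C{\left(X \right)} = 1 X^{2} = X^{2}$)
$L{\left(T \right)} = 58$
$d - L{\left(C{\left(1 \right)} \right)} = -34160 - 58 = -34218$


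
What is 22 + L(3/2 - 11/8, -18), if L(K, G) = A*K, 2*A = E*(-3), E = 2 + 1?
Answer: 343/16 ≈ 21.438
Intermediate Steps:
E = 3
A = -9/2 (A = (3*(-3))/2 = (1/2)*(-9) = -9/2 ≈ -4.5000)
L(K, G) = -9*K/2
22 + L(3/2 - 11/8, -18) = 22 - 9*(3/2 - 11/8)/2 = 22 - 9/2*1/8 = 22 - 9/16 = 343/16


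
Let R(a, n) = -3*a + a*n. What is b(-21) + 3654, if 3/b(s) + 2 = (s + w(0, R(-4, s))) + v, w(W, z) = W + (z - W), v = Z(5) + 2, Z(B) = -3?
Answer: 87697/24 ≈ 3654.0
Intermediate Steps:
v = -1 (v = -3 + 2 = -1)
w(W, z) = z
b(s) = 3/(9 - 3*s) (b(s) = 3/(-2 + ((s - 4*(-3 + s)) - 1)) = 3/(-2 + ((s + (12 - 4*s)) - 1)) = 3/(-2 + ((12 - 3*s) - 1)) = 3/(-2 + (11 - 3*s)) = 3/(9 - 3*s))
b(-21) + 3654 = 1/(3 - 1*(-21)) + 3654 = 1/(3 + 21) + 3654 = 1/24 + 3654 = 87697/24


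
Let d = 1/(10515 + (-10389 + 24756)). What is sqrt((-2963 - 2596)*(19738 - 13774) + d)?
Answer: I*sqrt(20526026266144542)/24882 ≈ 5757.9*I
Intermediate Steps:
d = 1/24882 (d = 1/(10515 + 14367) = 1/24882 ≈ 4.0190e-5)
sqrt((-2963 - 2596)*(19738 - 13774) + d) = sqrt((-2963 - 2596)*(19738 - 13774) + 1/24882) = sqrt(-5559*5964 + 1/24882) = sqrt(-33153876 + 1/24882) = sqrt(-824934742631/24882) = I*sqrt(20526026266144542)/24882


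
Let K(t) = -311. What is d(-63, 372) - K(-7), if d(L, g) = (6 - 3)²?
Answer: 320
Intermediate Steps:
d(L, g) = 9 (d(L, g) = 3² = 9)
d(-63, 372) - K(-7) = 9 - 1*(-311) = 9 + 311 = 320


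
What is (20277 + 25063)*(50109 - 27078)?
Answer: 1044225540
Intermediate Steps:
(20277 + 25063)*(50109 - 27078) = 45340*23031 = 1044225540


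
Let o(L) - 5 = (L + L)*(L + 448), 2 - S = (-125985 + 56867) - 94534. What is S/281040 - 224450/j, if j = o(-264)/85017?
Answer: 2681419814385569/13651096440 ≈ 1.9643e+5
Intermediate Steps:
S = 163654 (S = 2 - ((-125985 + 56867) - 94534) = 2 - (-69118 - 94534) = 2 - 1*(-163652) = 2 + 163652 = 163654)
o(L) = 5 + 2*L*(448 + L) (o(L) = 5 + (L + L)*(L + 448) = 5 + (2*L)*(448 + L) = 5 + 2*L*(448 + L))
j = -97147/85017 (j = (5 + 2*(-264)² + 896*(-264))/85017 = (5 + 2*69696 - 236544)*(1/85017) = (5 + 139392 - 236544)*(1/85017) = -97147*1/85017 = -97147/85017 ≈ -1.1427)
S/281040 - 224450/j = 163654/281040 - 224450/(-97147/85017) = 163654*(1/281040) - 224450*(-85017/97147) = 81827/140520 + 19082065650/97147 = 2681419814385569/13651096440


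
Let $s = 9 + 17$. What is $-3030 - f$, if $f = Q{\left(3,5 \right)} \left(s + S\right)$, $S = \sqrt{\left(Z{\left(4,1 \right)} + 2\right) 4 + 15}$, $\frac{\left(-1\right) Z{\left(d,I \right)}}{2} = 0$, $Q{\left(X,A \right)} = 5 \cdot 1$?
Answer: $-3160 - 5 \sqrt{23} \approx -3184.0$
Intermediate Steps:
$Q{\left(X,A \right)} = 5$
$Z{\left(d,I \right)} = 0$ ($Z{\left(d,I \right)} = \left(-2\right) 0 = 0$)
$s = 26$
$S = \sqrt{23}$ ($S = \sqrt{\left(0 + 2\right) 4 + 15} = \sqrt{2 \cdot 4 + 15} = \sqrt{8 + 15} = \sqrt{23} \approx 4.7958$)
$f = 130 + 5 \sqrt{23}$ ($f = 5 \left(26 + \sqrt{23}\right) = 130 + 5 \sqrt{23} \approx 153.98$)
$-3030 - f = -3030 - \left(130 + 5 \sqrt{23}\right) = -3160 - 5 \sqrt{23}$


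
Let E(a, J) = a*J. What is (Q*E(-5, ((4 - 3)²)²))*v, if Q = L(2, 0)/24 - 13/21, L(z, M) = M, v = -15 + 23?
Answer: 520/21 ≈ 24.762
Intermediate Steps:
v = 8
Q = -13/21 (Q = 0/24 - 13/21 = 0*(1/24) - 13*1/21 = 0 - 13/21 = -13/21 ≈ -0.61905)
E(a, J) = J*a
(Q*E(-5, ((4 - 3)²)²))*v = -13*((4 - 3)²)²*(-5)/21*8 = -13*(1²)²*(-5)/21*8 = -13*1²*(-5)/21*8 = -13*(-5)/21*8 = -13/21*(-5)*8 = (65/21)*8 = 520/21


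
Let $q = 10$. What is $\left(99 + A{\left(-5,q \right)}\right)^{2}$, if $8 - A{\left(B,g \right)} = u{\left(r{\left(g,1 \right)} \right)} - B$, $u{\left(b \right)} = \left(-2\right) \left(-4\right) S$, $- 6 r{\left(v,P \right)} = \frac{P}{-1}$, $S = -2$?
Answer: $13924$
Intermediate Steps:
$r{\left(v,P \right)} = \frac{P}{6}$ ($r{\left(v,P \right)} = - \frac{P \frac{1}{-1}}{6} = - \frac{P \left(-1\right)}{6} = - \frac{\left(-1\right) P}{6} = \frac{P}{6}$)
$u{\left(b \right)} = -16$ ($u{\left(b \right)} = \left(-2\right) \left(-4\right) \left(-2\right) = 8 \left(-2\right) = -16$)
$A{\left(B,g \right)} = 24 + B$ ($A{\left(B,g \right)} = 8 - \left(-16 - B\right) = 8 + \left(16 + B\right) = 24 + B$)
$\left(99 + A{\left(-5,q \right)}\right)^{2} = \left(99 + \left(24 - 5\right)\right)^{2} = \left(99 + 19\right)^{2} = 118^{2} = 13924$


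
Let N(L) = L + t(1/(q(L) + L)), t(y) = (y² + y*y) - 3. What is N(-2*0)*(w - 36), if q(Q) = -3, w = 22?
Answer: 350/9 ≈ 38.889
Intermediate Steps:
t(y) = -3 + 2*y² (t(y) = (y² + y²) - 3 = 2*y² - 3 = -3 + 2*y²)
N(L) = -3 + L + 2/(-3 + L)² (N(L) = L + (-3 + 2*(1/(-3 + L))²) = L + (-3 + 2/(-3 + L)²) = -3 + L + 2/(-3 + L)²)
N(-2*0)*(w - 36) = (-3 - 2*0 + 2/(-3 - 2*0)²)*(22 - 36) = (-3 + 0 + 2/(-3 + 0)²)*(-14) = (-3 + 0 + 2/(-3)²)*(-14) = (-3 + 0 + 2*(⅑))*(-14) = (-3 + 0 + 2/9)*(-14) = -25/9*(-14) = 350/9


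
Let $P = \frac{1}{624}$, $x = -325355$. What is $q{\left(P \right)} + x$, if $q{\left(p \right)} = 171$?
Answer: $-325184$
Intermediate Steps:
$P = \frac{1}{624} \approx 0.0016026$
$q{\left(P \right)} + x = 171 - 325355 = -325184$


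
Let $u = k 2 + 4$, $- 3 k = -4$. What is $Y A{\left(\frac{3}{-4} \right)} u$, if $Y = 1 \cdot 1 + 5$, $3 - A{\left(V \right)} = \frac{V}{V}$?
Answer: $80$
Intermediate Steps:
$k = \frac{4}{3}$ ($k = \left(- \frac{1}{3}\right) \left(-4\right) = \frac{4}{3} \approx 1.3333$)
$A{\left(V \right)} = 2$ ($A{\left(V \right)} = 3 - \frac{V}{V} = 3 - 1 = 2$)
$u = \frac{20}{3}$ ($u = \frac{4}{3} \cdot 2 + 4 = \frac{8}{3} + 4 = \frac{20}{3} \approx 6.6667$)
$Y = 6$ ($Y = 1 + 5 = 6$)
$Y A{\left(\frac{3}{-4} \right)} u = 6 \cdot 2 \cdot \frac{20}{3} = 12 \cdot \frac{20}{3} = 80$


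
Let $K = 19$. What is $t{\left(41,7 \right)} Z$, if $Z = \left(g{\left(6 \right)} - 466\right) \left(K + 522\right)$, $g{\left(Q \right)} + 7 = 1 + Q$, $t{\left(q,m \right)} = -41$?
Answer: $10336346$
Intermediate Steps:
$g{\left(Q \right)} = -6 + Q$ ($g{\left(Q \right)} = -7 + \left(1 + Q\right) = -6 + Q$)
$Z = -252106$ ($Z = \left(\left(-6 + 6\right) - 466\right) \left(19 + 522\right) = \left(0 - 466\right) 541 = \left(-466\right) 541 = -252106$)
$t{\left(41,7 \right)} Z = \left(-41\right) \left(-252106\right) = 10336346$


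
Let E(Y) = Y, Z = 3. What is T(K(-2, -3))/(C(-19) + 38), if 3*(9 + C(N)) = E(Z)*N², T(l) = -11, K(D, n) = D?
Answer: -11/390 ≈ -0.028205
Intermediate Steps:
C(N) = -9 + N² (C(N) = -9 + (3*N²)/3 = -9 + N²)
T(K(-2, -3))/(C(-19) + 38) = -11/((-9 + (-19)²) + 38) = -11/((-9 + 361) + 38) = -11/(352 + 38) = -11/390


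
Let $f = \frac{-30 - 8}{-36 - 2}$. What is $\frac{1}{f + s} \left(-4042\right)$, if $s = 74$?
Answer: $- \frac{4042}{75} \approx -53.893$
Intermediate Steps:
$f = 1$ ($f = - \frac{38}{-38} = \left(-38\right) \left(- \frac{1}{38}\right) = 1$)
$\frac{1}{f + s} \left(-4042\right) = \frac{1}{1 + 74} \left(-4042\right) = \frac{1}{75} \left(-4042\right) = - \frac{4042}{75}$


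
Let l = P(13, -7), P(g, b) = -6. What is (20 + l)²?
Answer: 196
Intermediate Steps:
l = -6
(20 + l)² = (20 - 6)² = 14² = 196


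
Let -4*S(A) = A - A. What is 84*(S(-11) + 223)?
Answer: 18732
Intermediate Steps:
S(A) = 0 (S(A) = -(A - A)/4 = -¼*0 = 0)
84*(S(-11) + 223) = 84*(0 + 223) = 84*223 = 18732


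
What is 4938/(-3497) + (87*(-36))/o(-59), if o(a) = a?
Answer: 10661262/206323 ≈ 51.673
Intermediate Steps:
4938/(-3497) + (87*(-36))/o(-59) = 4938/(-3497) + (87*(-36))/(-59) = 4938*(-1/3497) - 3132*(-1/59) = -4938/3497 + 3132/59 = 10661262/206323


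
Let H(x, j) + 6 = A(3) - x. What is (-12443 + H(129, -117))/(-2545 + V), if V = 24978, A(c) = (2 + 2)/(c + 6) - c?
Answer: -113225/201897 ≈ -0.56081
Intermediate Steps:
A(c) = -c + 4/(6 + c) (A(c) = 4/(6 + c) - c = -c + 4/(6 + c))
H(x, j) = -77/9 - x (H(x, j) = -6 + ((4 - 1*3² - 6*3)/(6 + 3) - x) = -6 + ((4 - 1*9 - 18)/9 - x) = -6 + ((4 - 9 - 18)/9 - x) = -6 + ((⅑)*(-23) - x) = -6 + (-23/9 - x) = -77/9 - x)
(-12443 + H(129, -117))/(-2545 + V) = (-12443 + (-77/9 - 1*129))/(-2545 + 24978) = (-12443 + (-77/9 - 129))/22433 = (-12443 - 1238/9)*(1/22433) = -113225/9*1/22433 = -113225/201897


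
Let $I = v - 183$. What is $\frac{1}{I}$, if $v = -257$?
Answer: $- \frac{1}{440} \approx -0.0022727$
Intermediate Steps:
$I = -440$ ($I = -257 - 183 = -440$)
$\frac{1}{I} = \frac{1}{-440} = - \frac{1}{440}$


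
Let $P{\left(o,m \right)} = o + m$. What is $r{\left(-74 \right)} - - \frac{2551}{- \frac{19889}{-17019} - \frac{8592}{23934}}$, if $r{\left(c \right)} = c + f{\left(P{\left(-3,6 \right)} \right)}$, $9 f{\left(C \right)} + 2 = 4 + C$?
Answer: $\frac{1522326217976}{494694117} \approx 3077.3$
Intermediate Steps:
$P{\left(o,m \right)} = m + o$
$f{\left(C \right)} = \frac{2}{9} + \frac{C}{9}$ ($f{\left(C \right)} = - \frac{2}{9} + \frac{4 + C}{9} = - \frac{2}{9} + \left(\frac{4}{9} + \frac{C}{9}\right) = \frac{2}{9} + \frac{C}{9}$)
$r{\left(c \right)} = \frac{5}{9} + c$ ($r{\left(c \right)} = c + \left(\frac{2}{9} + \frac{6 - 3}{9}\right) = c + \left(\frac{2}{9} + \frac{1}{9} \cdot 3\right) = c + \left(\frac{2}{9} + \frac{1}{3}\right) = c + \frac{5}{9} = \frac{5}{9} + c$)
$r{\left(-74 \right)} - - \frac{2551}{- \frac{19889}{-17019} - \frac{8592}{23934}} = \left(\frac{5}{9} - 74\right) - - \frac{2551}{- \frac{19889}{-17019} - \frac{8592}{23934}} = - \frac{661}{9} - - \frac{2551}{\left(-19889\right) \left(- \frac{1}{17019}\right) - \frac{1432}{3989}} = - \frac{661}{9} - - \frac{2551}{\frac{19889}{17019} - \frac{1432}{3989}} = - \frac{661}{9} - - \frac{2551}{\frac{54966013}{67888791}} = - \frac{661}{9} - \left(-2551\right) \frac{67888791}{54966013} = - \frac{661}{9} - - \frac{173184305841}{54966013} = - \frac{661}{9} + \frac{173184305841}{54966013} = \frac{1522326217976}{494694117}$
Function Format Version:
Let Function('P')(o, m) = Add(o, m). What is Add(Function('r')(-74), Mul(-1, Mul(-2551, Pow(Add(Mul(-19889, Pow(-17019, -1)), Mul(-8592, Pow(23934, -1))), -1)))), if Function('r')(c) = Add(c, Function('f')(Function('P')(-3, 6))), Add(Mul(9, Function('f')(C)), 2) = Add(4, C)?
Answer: Rational(1522326217976, 494694117) ≈ 3077.3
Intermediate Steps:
Function('P')(o, m) = Add(m, o)
Function('f')(C) = Add(Rational(2, 9), Mul(Rational(1, 9), C)) (Function('f')(C) = Add(Rational(-2, 9), Mul(Rational(1, 9), Add(4, C))) = Add(Rational(-2, 9), Add(Rational(4, 9), Mul(Rational(1, 9), C))) = Add(Rational(2, 9), Mul(Rational(1, 9), C)))
Function('r')(c) = Add(Rational(5, 9), c) (Function('r')(c) = Add(c, Add(Rational(2, 9), Mul(Rational(1, 9), Add(6, -3)))) = Add(c, Add(Rational(2, 9), Mul(Rational(1, 9), 3))) = Add(c, Add(Rational(2, 9), Rational(1, 3))) = Add(c, Rational(5, 9)) = Add(Rational(5, 9), c))
Add(Function('r')(-74), Mul(-1, Mul(-2551, Pow(Add(Mul(-19889, Pow(-17019, -1)), Mul(-8592, Pow(23934, -1))), -1)))) = Add(Add(Rational(5, 9), -74), Mul(-1, Mul(-2551, Pow(Add(Mul(-19889, Pow(-17019, -1)), Mul(-8592, Pow(23934, -1))), -1)))) = Add(Rational(-661, 9), Mul(-1, Mul(-2551, Pow(Add(Mul(-19889, Rational(-1, 17019)), Mul(-8592, Rational(1, 23934))), -1)))) = Add(Rational(-661, 9), Mul(-1, Mul(-2551, Pow(Add(Rational(19889, 17019), Rational(-1432, 3989)), -1)))) = Add(Rational(-661, 9), Mul(-1, Mul(-2551, Pow(Rational(54966013, 67888791), -1)))) = Add(Rational(-661, 9), Mul(-1, Mul(-2551, Rational(67888791, 54966013)))) = Add(Rational(-661, 9), Mul(-1, Rational(-173184305841, 54966013))) = Add(Rational(-661, 9), Rational(173184305841, 54966013)) = Rational(1522326217976, 494694117)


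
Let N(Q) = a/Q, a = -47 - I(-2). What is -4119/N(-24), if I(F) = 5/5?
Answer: -4119/2 ≈ -2059.5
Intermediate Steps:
I(F) = 1 (I(F) = 5*(⅕) = 1)
a = -48 (a = -47 - 1*1 = -47 - 1 = -48)
N(Q) = -48/Q
-4119/N(-24) = -4119/((-48/(-24))) = -4119/((-48*(-1/24))) = -4119/2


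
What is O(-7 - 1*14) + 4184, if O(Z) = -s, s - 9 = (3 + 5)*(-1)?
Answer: 4183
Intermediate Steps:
s = 1 (s = 9 + (3 + 5)*(-1) = 9 + 8*(-1) = 9 - 8 = 1)
O(Z) = -1 (O(Z) = -1*1 = -1)
O(-7 - 1*14) + 4184 = -1 + 4184 = 4183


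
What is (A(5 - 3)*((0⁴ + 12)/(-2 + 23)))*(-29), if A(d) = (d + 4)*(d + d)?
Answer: -2784/7 ≈ -397.71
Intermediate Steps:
A(d) = 2*d*(4 + d) (A(d) = (4 + d)*(2*d) = 2*d*(4 + d))
(A(5 - 3)*((0⁴ + 12)/(-2 + 23)))*(-29) = ((2*(5 - 3)*(4 + (5 - 3)))*((0⁴ + 12)/(-2 + 23)))*(-29) = ((2*2*(4 + 2))*((0 + 12)/21))*(-29) = ((2*2*6)*(12*(1/21)))*(-29) = (24*(4/7))*(-29) = (96/7)*(-29) = -2784/7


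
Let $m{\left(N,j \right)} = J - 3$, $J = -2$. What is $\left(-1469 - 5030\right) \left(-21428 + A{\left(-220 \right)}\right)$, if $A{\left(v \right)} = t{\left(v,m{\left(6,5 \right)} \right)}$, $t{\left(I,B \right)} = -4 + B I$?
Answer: $132137668$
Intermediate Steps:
$m{\left(N,j \right)} = -5$ ($m{\left(N,j \right)} = -2 - 3 = -5$)
$A{\left(v \right)} = -4 - 5 v$
$\left(-1469 - 5030\right) \left(-21428 + A{\left(-220 \right)}\right) = \left(-1469 - 5030\right) \left(-21428 - -1096\right) = - 6499 \left(-21428 + \left(-4 + 1100\right)\right) = - 6499 \left(-21428 + 1096\right) = \left(-6499\right) \left(-20332\right) = 132137668$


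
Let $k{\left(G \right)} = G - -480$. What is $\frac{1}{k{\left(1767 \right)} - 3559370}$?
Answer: $- \frac{1}{3557123} \approx -2.8113 \cdot 10^{-7}$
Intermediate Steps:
$k{\left(G \right)} = 480 + G$ ($k{\left(G \right)} = G + 480 = 480 + G$)
$\frac{1}{k{\left(1767 \right)} - 3559370} = \frac{1}{\left(480 + 1767\right) - 3559370} = \frac{1}{2247 - 3559370} = \frac{1}{-3557123} = - \frac{1}{3557123}$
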